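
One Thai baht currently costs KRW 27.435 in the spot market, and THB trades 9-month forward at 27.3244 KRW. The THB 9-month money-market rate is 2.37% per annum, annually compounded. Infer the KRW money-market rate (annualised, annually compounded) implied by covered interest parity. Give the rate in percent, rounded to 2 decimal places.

1.82%

T = 9/12 years.
CIP gives F = S · g_KRW/g_THB, so g_KRW/g_THB = 27.3244/27.435 = 0.9959687.
The THB side grows by (1 + 0.0237)^(9/12) = 1.0177229.
Hence g_KRW = 1.0136202.
Annualise: 1.0136202^(12/9) − 1 = 0.018201 = 1.82%.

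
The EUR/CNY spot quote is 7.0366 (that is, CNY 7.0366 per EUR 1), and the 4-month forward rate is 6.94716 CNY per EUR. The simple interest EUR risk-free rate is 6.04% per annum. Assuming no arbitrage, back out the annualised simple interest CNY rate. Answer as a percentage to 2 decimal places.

2.15%

T = 4/12 years.
By CIP, F/S equals the CNY-to-EUR growth ratio: 6.94716/7.0366 = 0.9872893.
The EUR side grows by 1 + 0.0604×4/12 = 1.0201333.
That pins the CNY growth at 1.0071667.
(1.0071667 − 1)/T = 0.021500, i.e. 2.15%.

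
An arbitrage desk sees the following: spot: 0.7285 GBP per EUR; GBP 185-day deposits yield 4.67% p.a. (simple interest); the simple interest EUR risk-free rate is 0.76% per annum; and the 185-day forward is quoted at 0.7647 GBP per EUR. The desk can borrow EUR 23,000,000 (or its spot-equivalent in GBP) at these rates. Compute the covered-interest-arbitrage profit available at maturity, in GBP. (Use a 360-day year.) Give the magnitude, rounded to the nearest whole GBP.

T = 185/360 years.
Keep in EUR, deliver into the forward: 23,000,000·1.0039055556·0.7647 = GBP 17,656,791.30.
Swap to GBP now, deposit: 23,000,000·0.7285·1.0239986111 = GBP 17,157,608.73.
The quoted forward overvalues EUR, so borrow GBP, buy EUR at spot, deposit the EUR at 0.76%, and sell the proceeds forward at 0.7647.
Profit = 17,656,791.30 − 17,157,608.73 = GBP 499,183.

GBP 499,183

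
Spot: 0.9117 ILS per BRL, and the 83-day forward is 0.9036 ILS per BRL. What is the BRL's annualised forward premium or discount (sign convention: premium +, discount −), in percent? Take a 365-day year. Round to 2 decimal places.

-3.91%

T = 83/365 years.
(F − S)/S = (0.9036 − 0.9117)/0.9117 = -0.0088845.
×(1/T) gives -3.91% p.a.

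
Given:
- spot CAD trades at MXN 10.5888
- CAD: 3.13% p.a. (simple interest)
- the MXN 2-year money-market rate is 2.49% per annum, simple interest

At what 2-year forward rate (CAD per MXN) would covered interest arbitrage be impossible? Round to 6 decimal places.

0.095591

T = 2 years.
Growth of 1 MXN over T: 1 + 0.0249×2 = 1.049800.
CAD accumulates by 1 + 0.0313×2 = 1.062600.
So F = 10.5888 × 1.049800 / 1.062600 = 10.46125 (MXN/CAD).
Invert for CAD per MXN: 1 / 10.46125 = 0.095591.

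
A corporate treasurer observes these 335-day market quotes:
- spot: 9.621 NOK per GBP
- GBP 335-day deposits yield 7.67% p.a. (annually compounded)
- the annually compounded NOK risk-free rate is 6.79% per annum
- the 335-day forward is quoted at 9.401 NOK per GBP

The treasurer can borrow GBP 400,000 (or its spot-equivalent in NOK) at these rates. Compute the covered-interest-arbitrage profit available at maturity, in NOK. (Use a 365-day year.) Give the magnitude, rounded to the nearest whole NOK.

T = 335/365 years.
Keep in GBP, deliver into the forward: 400,000·1.070179904·9.401 = NOK 4,024,304.51.
Swap to NOK now, deposit: 400,000·9.621·1.062149397 = NOK 4,087,575.74.
The quoted forward undervalues GBP, so borrow GBP, convert to NOK at spot, deposit the NOK at 6.79%, and buy GBP forward at 9.401 to cover the loan.
Profit = 4,087,575.74 − 4,024,304.51 = NOK 63,271.

NOK 63,271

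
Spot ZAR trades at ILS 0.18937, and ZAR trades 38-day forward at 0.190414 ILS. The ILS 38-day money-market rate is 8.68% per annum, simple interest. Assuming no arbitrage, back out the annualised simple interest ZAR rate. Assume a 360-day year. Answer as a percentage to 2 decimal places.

3.44%

T = 38/360 years.
CIP gives F = S · g_ILS/g_ZAR, so g_ILS/g_ZAR = 0.190414/0.18937 = 1.0055130.
ILS growth factor: 1 + 0.0868×38/360 = 1.0091622.
That pins the ZAR growth at 1.0036292.
r = (1.0036292 − 1)/(38/360) = 0.034382 → 3.44%.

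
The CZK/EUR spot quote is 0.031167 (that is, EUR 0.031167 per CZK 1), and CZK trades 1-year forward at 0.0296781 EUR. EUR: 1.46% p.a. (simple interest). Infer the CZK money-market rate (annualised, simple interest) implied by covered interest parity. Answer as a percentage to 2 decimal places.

T = 1 year.
CIP gives F = S · g_EUR/g_CZK, so g_EUR/g_CZK = 0.0296781/0.031167 = 0.9522283.
The EUR side grows by 1 + 0.0146×1 = 1.014600.
So the CZK growth factor = 1.0655008.
r = (1.0655008 − 1)/1 = 0.065501 → 6.55%.

6.55%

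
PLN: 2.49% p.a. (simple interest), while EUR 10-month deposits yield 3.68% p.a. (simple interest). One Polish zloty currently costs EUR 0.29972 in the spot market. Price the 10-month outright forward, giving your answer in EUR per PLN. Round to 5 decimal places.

0.30263

T = 10/12 years.
EUR accumulates by 1 + 0.0368×10/12 = 1.0306667.
Growth of 1 PLN over T: 1 + 0.0249×10/12 = 1.020750.
Forward (EUR per PLN) = 0.29972 × 1.0306667 / 1.020750 = 0.3026318.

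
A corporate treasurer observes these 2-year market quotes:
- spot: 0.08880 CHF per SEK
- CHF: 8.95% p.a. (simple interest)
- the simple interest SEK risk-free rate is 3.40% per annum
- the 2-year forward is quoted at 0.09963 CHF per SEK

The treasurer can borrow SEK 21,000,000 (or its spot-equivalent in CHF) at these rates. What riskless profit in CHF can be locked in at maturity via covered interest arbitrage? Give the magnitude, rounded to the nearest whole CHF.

CHF 35,902

T = 2 years.
Route A — deposit SEK, sell forward: 21,000,000 × 1.068000 × 0.09963 = CHF 2,234,501.64.
Route B — convert at spot, deposit CHF: 21,000,000 × 0.08880 × 1.179000 = CHF 2,198,599.20.
The quoted forward overvalues SEK, so borrow CHF, buy SEK at spot, deposit the SEK at 3.40%, and sell the proceeds forward at 0.09963.
The gap between the two covered legs is CHF 35,902.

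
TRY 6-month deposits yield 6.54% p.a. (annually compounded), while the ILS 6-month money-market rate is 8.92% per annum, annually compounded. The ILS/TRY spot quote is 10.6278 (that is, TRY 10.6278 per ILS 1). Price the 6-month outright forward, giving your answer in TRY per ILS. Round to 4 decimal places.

10.5110

T = 6/12 years.
TRY growth factor: (1 + 0.0654)^(6/12) = 1.03218215.
Growth of 1 ILS over T: (1 + 0.0892)^(6/12) = 1.04364745.
Forward (TRY per ILS) = 10.6278 × 1.03218215 / 1.04364745 = 10.511045.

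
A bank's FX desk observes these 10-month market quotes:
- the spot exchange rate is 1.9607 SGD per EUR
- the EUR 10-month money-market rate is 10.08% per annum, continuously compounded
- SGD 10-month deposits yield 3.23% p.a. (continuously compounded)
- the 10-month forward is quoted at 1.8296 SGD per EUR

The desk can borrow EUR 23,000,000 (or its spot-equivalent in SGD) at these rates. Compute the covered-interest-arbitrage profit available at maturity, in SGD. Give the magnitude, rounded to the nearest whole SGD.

SGD 558,127

T = 10/12 years.
Keep in EUR, deliver into the forward: 23,000,000·1.0876288938·1.8296 = SGD 45,768,293.95.
Swap to SGD now, deposit: 23,000,000·1.9607·1.0272821923 = SGD 46,326,420.47.
The quoted forward undervalues EUR, so borrow EUR, convert to SGD at spot, deposit the SGD at 3.23%, and buy EUR forward at 1.8296 to cover the loan.
Profit = 46,326,420.47 − 45,768,293.95 = SGD 558,127.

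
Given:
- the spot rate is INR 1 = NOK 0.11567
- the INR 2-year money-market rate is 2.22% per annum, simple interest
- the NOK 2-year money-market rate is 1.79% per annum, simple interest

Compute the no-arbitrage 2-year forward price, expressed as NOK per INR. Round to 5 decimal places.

0.11472

T = 2 years.
NOK accumulates by 1 + 0.0179×2 = 1.035800.
INR accumulates by 1 + 0.0222×2 = 1.044400.
CIP: F = S · (grow NOK)/(grow INR) = 0.11567 × 1.035800/1.044400 = 0.1147175 NOK per INR.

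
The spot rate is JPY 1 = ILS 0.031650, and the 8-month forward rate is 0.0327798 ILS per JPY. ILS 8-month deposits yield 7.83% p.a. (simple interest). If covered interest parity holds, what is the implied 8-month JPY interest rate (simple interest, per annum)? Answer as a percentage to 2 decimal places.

2.39%

T = 8/12 years.
By CIP, F/S equals the ILS-to-JPY growth ratio: 0.0327798/0.03165 = 1.0356967.
The ILS side grows by 1 + 0.0783×8/12 = 1.052200.
Hence g_JPY = 1.0159345.
(1.0159345 − 1)/T = 0.023902, i.e. 2.39%.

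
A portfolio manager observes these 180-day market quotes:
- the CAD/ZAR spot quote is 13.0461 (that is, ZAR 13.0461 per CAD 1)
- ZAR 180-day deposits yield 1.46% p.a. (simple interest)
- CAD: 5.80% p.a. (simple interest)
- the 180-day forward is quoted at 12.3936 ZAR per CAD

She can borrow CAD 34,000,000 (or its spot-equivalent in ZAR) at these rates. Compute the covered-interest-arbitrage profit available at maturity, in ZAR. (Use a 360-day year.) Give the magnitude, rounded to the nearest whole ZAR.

T = 180/360 years.
Keep in CAD, deliver into the forward: 34,000,000·1.029000·12.3936 = ZAR 433,602,489.60.
Swap to ZAR now, deposit: 34,000,000·13.0461·1.007300 = ZAR 446,805,442.02.
The quoted forward undervalues CAD, so borrow CAD, convert to ZAR at spot, deposit the ZAR at 1.46%, and buy CAD forward at 12.3936 to cover the loan.
Profit = 446,805,442.02 − 433,602,489.60 = ZAR 13,202,952.

ZAR 13,202,952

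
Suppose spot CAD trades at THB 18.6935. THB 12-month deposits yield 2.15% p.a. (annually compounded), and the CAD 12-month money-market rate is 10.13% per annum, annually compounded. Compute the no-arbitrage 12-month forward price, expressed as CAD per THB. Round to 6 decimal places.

T = 1 year.
THB growth factor: (1 + 0.0215)^1 = 1.021500.
CAD accumulates by (1 + 0.1013)^1 = 1.101300.
CIP: F = S · (grow THB)/(grow CAD) = 18.6935 × 1.021500/1.101300 = 17.33897 THB per CAD.
Quoted the other way: 1/17.33897 = 0.057674 CAD per THB.

0.057674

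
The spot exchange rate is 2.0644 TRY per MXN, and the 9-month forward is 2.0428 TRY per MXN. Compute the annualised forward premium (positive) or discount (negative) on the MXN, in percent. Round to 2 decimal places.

T = 9/12 years.
(F − S)/S = (2.0428 − 2.0644)/2.0644 = -0.0104631.
Annualise by dividing by T: -0.0104631 / (9/12) = -0.013951 → -1.40%.

-1.40%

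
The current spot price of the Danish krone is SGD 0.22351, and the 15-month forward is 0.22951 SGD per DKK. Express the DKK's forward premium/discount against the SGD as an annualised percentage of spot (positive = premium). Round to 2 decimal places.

T = 15/12 years.
DKK trades forward at +2.68444% vs spot over the period.
Annualise by dividing by T: 0.0268444 / (15/12) = 0.021476 → 2.15%.

+2.15%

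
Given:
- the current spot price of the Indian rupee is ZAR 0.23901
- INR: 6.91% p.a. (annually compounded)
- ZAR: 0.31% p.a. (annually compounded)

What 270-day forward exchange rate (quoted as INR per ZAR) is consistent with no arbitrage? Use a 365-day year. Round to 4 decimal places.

4.3859

T = 270/365 years.
ZAR accumulates by (1 + 0.0031)^(270/365) = 1.0022922.
INR growth factor: (1 + 0.0691)^(270/365) = 1.0506683.
Forward (ZAR per INR) = 0.23901 × 1.0022922 / 1.0506683 = 0.2280052.
Quoted the other way: 1/0.2280052 = 4.3859 INR per ZAR.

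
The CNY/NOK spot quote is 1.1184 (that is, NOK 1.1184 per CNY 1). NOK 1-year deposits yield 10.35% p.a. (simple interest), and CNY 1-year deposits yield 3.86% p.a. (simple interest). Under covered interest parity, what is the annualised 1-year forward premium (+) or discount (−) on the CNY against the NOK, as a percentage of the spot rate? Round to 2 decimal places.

T = 1 year.
CIP forward (NOK per CNY) = 1.1184 × 1.103500/1.038600 = 1.1882865.
Annualised premium = (F − S)/S × (1/T) = (1.1882865 − 1.1184)/1.1184 ÷ 1 = 6.25%.

+6.25%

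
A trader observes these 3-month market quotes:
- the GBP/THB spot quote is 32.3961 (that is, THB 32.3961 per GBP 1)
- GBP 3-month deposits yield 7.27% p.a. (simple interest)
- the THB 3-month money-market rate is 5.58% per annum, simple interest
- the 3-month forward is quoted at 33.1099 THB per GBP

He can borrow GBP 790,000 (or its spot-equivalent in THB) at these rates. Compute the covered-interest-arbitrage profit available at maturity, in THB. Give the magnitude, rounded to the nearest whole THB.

T = 3/12 years.
Invest the GBP and cover forward: 790,000 × 1.018175 × 33.1099 = THB 26,632,221.22.
Convert at spot and invest in THB: 790,000 × 32.3961 × 1.013950 = THB 25,949,940.22.
The quoted forward overvalues GBP, so borrow THB, buy GBP at spot, deposit the GBP at 7.27%, and sell the proceeds forward at 33.1099.
Arbitrage profit = |26,632,221.22 − 25,949,940.22| = THB 682,281.

THB 682,281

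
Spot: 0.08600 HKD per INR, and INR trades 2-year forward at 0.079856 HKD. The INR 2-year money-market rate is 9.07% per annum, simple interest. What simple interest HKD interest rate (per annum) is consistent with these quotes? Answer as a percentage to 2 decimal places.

T = 2 years.
By CIP, F/S equals the HKD-to-INR growth ratio: 0.079856/0.086 = 0.9285581.
INR growth factor: 1 + 0.0907×2 = 1.181400.
That pins the HKD growth at 1.0969985.
(1.0969985 − 1)/T = 0.048499, i.e. 4.85%.

4.85%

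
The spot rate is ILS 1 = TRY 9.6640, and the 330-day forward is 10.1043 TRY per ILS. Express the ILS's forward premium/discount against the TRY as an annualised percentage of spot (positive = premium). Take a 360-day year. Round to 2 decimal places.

T = 330/360 years.
(F − S)/S = (10.1043 − 9.664)/9.664 = 0.0455608.
Annualise by dividing by T: 0.0455608 / (330/360) = 0.049703 → 4.97%.

+4.97%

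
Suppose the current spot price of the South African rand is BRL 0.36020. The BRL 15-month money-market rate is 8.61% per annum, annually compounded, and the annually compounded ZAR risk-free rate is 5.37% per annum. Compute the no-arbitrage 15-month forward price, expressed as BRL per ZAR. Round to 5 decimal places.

T = 15/12 years.
BRL growth factor: (1 + 0.0861)^(15/12) = 1.1087593.
ZAR growth factor: (1 + 0.0537)^(15/12) = 1.0675697.
Forward (BRL per ZAR) = 0.3602 × 1.1087593 / 1.0675697 = 0.3740974.

0.37410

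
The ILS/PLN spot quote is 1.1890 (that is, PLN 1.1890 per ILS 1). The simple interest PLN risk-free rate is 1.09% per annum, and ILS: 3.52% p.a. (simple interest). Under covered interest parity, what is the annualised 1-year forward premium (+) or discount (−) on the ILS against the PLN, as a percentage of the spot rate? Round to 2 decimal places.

T = 1 year.
F = S · g_PLN/g_ILS = 1.189 × 1.010900/1.035200 = 1.1610897.
(F − S)/S ÷ T = (1.1610897 − 1.189)/1.189/1 = -0.023474 → -2.35%.

-2.35%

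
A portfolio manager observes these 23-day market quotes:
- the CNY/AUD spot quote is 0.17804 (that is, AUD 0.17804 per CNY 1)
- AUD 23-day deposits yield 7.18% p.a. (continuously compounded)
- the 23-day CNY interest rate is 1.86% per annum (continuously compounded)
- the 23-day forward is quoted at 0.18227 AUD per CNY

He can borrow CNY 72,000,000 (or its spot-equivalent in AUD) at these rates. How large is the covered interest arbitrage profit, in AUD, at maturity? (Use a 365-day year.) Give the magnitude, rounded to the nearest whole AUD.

AUD 261,821

T = 23/365 years.
Invest the CNY and cover forward: 72,000,000 × 1.0011727419 × 0.18227 = AUD 13,138,830.41.
Convert at spot and invest in AUD: 72,000,000 × 0.17804 × 1.004534634 = AUD 12,877,008.93.
The quoted forward overvalues CNY, so borrow AUD, buy CNY at spot, deposit the CNY at 1.86%, and sell the proceeds forward at 0.18227.
The gap between the two covered legs is AUD 261,821.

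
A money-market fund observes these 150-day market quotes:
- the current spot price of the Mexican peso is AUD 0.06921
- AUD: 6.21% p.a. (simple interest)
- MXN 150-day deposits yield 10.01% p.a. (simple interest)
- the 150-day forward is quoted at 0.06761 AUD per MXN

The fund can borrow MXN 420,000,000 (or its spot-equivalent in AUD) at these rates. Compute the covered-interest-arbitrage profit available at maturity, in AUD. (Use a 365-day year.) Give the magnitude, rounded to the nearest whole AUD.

AUD 245,702

T = 150/365 years.
Keep in MXN, deliver into the forward: 420,000,000·1.0411369863·0.06761 = AUD 29,564,334.09.
Swap to AUD now, deposit: 420,000,000·0.06921·1.0255205479 = AUD 29,810,036.39.
The quoted forward undervalues MXN, so borrow MXN, convert to AUD at spot, deposit the AUD at 6.21%, and buy MXN forward at 0.06761 to cover the loan.
Profit = 29,810,036.39 − 29,564,334.09 = AUD 245,702.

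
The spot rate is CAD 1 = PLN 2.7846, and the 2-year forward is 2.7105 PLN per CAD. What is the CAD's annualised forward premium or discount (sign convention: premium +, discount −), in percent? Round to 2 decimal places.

-1.33%

T = 2 years.
(F − S)/S = (2.7105 − 2.7846)/2.7846 = -0.0266106.
Annualise by dividing by T: -0.0266106 / 2 = -0.013305 → -1.33%.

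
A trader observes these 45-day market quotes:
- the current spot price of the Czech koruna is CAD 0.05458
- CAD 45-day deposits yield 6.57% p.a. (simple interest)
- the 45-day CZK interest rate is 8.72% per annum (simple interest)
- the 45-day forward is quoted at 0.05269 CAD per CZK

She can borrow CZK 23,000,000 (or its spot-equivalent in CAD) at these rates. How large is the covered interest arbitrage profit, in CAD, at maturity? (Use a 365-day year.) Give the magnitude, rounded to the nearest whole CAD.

CAD 40,610

T = 45/365 years.
Keep in CZK, deliver into the forward: 23,000,000·1.010750685·0.05269 = CAD 1,224,898.43.
Swap to CAD now, deposit: 23,000,000·0.05458·1.008100 = CAD 1,265,508.25.
The quoted forward undervalues CZK, so borrow CZK, convert to CAD at spot, deposit the CAD at 6.57%, and buy CZK forward at 0.05269 to cover the loan.
Profit = 1,265,508.25 − 1,224,898.43 = CAD 40,610.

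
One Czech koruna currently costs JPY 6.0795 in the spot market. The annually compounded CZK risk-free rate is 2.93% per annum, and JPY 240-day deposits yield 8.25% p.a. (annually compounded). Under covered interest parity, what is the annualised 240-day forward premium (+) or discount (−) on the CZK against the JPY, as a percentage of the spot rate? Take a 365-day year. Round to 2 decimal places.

T = 240/365 years.
CIP forward (JPY per CZK) = 6.0795 × 1.0535072/1.0191703 = 6.2843246.
(F − S)/S ÷ T = (6.2843246 − 6.0795)/6.0795/(240/365) = 0.051238 → 5.12%.

+5.12%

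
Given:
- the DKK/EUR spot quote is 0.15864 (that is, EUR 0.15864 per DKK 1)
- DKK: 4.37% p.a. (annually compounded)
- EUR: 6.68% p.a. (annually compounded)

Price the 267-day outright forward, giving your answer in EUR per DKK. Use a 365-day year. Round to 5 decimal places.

T = 267/365 years.
EUR accumulates by (1 + 0.0668)^(267/365) = 1.0484384.
DKK growth factor: (1 + 0.0437)^(267/365) = 1.0317827.
So F = 0.15864 × 1.0484384 / 1.0317827 = 0.1612009 (EUR/DKK).

0.16120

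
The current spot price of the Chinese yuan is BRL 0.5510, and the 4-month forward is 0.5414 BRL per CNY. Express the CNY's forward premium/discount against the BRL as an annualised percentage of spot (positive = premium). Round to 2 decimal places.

T = 4/12 years.
CNY trades forward at -1.74229% vs spot over the period.
Annualise by dividing by T: -0.0174229 / (4/12) = -0.052269 → -5.23%.

-5.23%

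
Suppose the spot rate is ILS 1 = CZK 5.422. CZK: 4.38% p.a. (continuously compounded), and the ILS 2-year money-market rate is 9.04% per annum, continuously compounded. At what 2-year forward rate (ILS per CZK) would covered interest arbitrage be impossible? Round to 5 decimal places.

0.20245

T = 2 years.
Growth of 1 CZK over T: e^(0.0438×2) = 1.0915514.
ILS growth factor: e^(0.0904×2) = 1.1981755.
Forward (CZK per ILS) = 5.422 × 1.0915514 / 1.1981755 = 4.939503.
Invert for ILS per CZK: 1 / 4.939503 = 0.20245.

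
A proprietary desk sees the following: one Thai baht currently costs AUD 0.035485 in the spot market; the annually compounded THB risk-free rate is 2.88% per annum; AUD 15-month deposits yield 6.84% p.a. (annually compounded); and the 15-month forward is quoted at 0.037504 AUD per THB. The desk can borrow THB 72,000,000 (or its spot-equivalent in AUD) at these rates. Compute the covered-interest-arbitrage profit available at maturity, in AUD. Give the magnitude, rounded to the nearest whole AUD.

AUD 22,643

T = 15/12 years.
Keep in THB, deliver into the forward: 72,000,000·1.036128678·0.037504 = AUD 2,797,845.84.
Swap to AUD now, deposit: 72,000,000·0.035485·1.086218885 = AUD 2,775,202.35.
The quoted forward overvalues THB, so borrow AUD, buy THB at spot, deposit the THB at 2.88%, and sell the proceeds forward at 0.037504.
Arbitrage profit = |2,797,845.84 − 2,775,202.35| = AUD 22,643.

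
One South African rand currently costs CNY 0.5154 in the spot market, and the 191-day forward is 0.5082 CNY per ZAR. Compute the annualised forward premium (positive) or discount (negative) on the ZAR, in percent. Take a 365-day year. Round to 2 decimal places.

T = 191/365 years.
(F − S)/S = (0.5082 − 0.5154)/0.5154 = -0.0139697.
×(1/T) gives -2.67% p.a.

-2.67%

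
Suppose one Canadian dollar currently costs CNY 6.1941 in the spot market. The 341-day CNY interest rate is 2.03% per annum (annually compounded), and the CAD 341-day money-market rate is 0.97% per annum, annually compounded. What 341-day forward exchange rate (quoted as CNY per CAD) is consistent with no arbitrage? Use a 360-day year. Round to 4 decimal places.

6.2557

T = 341/360 years.
CNY accumulates by (1 + 0.0203)^(341/360) = 1.0192184.
CAD growth factor: (1 + 0.0097)^(341/360) = 1.0091857.
CIP: F = S · (grow CNY)/(grow CAD) = 6.1941 × 1.0192184/1.0091857 = 6.255678 CNY per CAD.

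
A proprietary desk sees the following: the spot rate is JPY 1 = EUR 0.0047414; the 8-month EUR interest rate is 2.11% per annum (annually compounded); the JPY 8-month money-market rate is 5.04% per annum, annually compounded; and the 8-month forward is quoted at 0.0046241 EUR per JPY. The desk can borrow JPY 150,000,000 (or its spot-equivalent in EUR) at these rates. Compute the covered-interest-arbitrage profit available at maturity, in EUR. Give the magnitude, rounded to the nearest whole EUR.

T = 8/12 years.
Keep in JPY, deliver into the forward: 150,000,000·1.0333239·0.0046241 = EUR 716,728.96.
Swap to EUR now, deposit: 150,000,000·0.0047414·1.01401766 = EUR 721,179.50.
The quoted forward undervalues JPY, so borrow JPY, convert to EUR at spot, deposit the EUR at 2.11%, and buy JPY forward at 0.0046241 to cover the loan.
Profit = 721,179.50 − 716,728.96 = EUR 4,451.

EUR 4,451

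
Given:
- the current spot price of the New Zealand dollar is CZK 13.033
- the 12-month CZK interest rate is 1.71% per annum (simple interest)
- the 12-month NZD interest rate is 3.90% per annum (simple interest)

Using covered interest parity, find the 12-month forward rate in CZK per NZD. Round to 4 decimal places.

T = 1 year.
CZK accumulates by 1 + 0.0171×1 = 1.017100.
NZD accumulates by 1 + 0.0390×1 = 1.039000.
So F = 13.033 × 1.017100 / 1.039000 = 12.758291 (CZK/NZD).

12.7583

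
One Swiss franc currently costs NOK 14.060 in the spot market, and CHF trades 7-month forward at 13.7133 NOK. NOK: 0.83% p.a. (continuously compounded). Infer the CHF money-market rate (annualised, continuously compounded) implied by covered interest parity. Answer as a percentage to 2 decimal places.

5.11%

T = 7/12 years.
CIP gives F = S · g_NOK/g_CHF, so g_NOK/g_CHF = 13.7133/14.06 = 0.9753414.
NOK growth factor: e^(0.0083×7/12) = 1.0048534.
Hence g_CHF = 1.0302581.
r = ln(1.0302581)/(7/12) = 0.051102 → 5.11%.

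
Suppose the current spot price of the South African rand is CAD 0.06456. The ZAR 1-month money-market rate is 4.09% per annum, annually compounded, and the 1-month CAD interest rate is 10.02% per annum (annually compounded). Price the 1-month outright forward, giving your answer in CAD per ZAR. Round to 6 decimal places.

0.064859

T = 1/12 years.
CAD accumulates by (1 + 0.1002)^(1/12) = 1.0079894.
Growth of 1 ZAR over T: (1 + 0.0409)^(1/12) = 1.0033461.
Forward (CAD per ZAR) = 0.06456 × 1.0079894 / 1.0033461 = 0.06485877.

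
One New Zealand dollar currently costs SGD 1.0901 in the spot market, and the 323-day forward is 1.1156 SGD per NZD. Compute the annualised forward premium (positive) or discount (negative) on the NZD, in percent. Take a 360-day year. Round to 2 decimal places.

+2.61%

T = 323/360 years.
NZD trades forward at +2.33923% vs spot over the period.
Annualise by dividing by T: 0.0233923 / (323/360) = 0.026072 → 2.61%.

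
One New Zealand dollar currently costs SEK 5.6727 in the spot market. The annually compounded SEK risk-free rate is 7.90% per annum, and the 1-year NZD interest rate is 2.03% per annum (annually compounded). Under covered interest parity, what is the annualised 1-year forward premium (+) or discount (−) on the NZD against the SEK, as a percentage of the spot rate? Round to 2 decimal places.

+5.75%

T = 1 year.
No-arbitrage forward: 5.6727 × 1.079000 / 1.020300 = 5.9990623 SEK/NZD.
(F − S)/S ÷ T = (5.9990623 − 5.6727)/5.6727/1 = 0.057532 → 5.75%.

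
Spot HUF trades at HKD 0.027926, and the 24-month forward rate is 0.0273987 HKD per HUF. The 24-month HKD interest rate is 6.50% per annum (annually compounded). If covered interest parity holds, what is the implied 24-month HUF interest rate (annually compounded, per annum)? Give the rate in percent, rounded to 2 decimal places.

T = 2 years.
F/S = 0.0273987/0.027926 = 0.9811180 = (growth of HKD) / (growth of HUF).
The HKD side grows by (1 + 0.0650)^2 = 1.134225.
So the HUF growth factor = 1.1560536.
Annualise: 1.1560536^(1/2) − 1 = 0.075199 = 7.52%.

7.52%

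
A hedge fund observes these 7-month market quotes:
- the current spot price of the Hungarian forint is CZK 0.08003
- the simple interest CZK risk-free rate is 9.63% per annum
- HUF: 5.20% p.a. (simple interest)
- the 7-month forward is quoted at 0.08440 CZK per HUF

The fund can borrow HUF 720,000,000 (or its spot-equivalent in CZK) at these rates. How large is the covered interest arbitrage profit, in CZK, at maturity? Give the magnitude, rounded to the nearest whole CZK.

T = 7/12 years.
Route A — deposit HUF, sell forward: 720,000,000 × 1.0303333333 × 0.08440 = CZK 62,611,296.00.
Route B — convert at spot, deposit CZK: 720,000,000 × 0.08003 × 1.056175 = CZK 60,858,493.38.
The quoted forward overvalues HUF, so borrow CZK, buy HUF at spot, deposit the HUF at 5.20%, and sell the proceeds forward at 0.08440.
Profit = 62,611,296.00 − 60,858,493.38 = CZK 1,752,803.

CZK 1,752,803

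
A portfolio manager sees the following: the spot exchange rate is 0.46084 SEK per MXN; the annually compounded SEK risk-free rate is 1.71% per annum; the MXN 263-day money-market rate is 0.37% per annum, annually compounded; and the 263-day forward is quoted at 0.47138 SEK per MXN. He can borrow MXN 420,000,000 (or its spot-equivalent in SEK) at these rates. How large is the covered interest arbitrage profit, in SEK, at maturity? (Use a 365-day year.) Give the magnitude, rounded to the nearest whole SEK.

T = 263/365 years.
Route A — deposit MXN, sell forward: 420,000,000 × 1.00266465127 × 0.47138 = SEK 198,507,146.59.
Route B — convert at spot, deposit SEK: 420,000,000 × 0.46084 × 1.01229214286 = SEK 195,931,978.67.
The quoted forward overvalues MXN, so borrow SEK, buy MXN at spot, deposit the MXN at 0.37%, and sell the proceeds forward at 0.47138.
The gap between the two covered legs is SEK 2,575,168.

SEK 2,575,168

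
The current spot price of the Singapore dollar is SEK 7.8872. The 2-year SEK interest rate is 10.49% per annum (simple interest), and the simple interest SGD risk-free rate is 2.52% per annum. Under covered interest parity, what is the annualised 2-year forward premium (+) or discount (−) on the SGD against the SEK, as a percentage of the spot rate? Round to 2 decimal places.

+7.59%

T = 2 years.
No-arbitrage forward: 7.8872 × 1.209800 / 1.050400 = 9.0840961 SEK/SGD.
Annualised premium = (F − S)/S × (1/T) = (9.0840961 − 7.8872)/7.8872 ÷ 2 = 7.59%.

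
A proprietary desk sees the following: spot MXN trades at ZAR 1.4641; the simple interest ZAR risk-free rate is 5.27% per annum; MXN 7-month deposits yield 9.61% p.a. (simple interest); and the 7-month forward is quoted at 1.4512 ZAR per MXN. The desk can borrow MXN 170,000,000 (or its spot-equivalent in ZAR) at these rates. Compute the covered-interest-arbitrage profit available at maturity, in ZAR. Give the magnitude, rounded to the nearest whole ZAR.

T = 7/12 years.
Keep in MXN, deliver into the forward: 170,000,000·1.05605833333·1.4512 = ZAR 260,533,815.07.
Swap to ZAR now, deposit: 170,000,000·1.4641·1.03074166667 = ZAR 256,548,508.61.
The quoted forward overvalues MXN, so borrow ZAR, buy MXN at spot, deposit the MXN at 9.61%, and sell the proceeds forward at 1.4512.
Arbitrage profit = |260,533,815.07 − 256,548,508.61| = ZAR 3,985,306.

ZAR 3,985,306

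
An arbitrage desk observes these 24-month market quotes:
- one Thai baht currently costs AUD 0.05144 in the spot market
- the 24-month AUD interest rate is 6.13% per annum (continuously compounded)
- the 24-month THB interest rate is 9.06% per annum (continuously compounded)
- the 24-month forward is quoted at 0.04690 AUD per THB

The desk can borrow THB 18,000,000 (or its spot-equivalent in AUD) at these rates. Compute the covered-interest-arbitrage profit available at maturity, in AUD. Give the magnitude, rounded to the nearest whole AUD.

T = 2 years.
Keep in THB, deliver into the forward: 18,000,000·1.19865489·0.04690 = AUD 1,011,904.46.
Swap to AUD now, deposit: 18,000,000·0.05144·1.13043216 = AUD 1,046,689.75.
The quoted forward undervalues THB, so borrow THB, convert to AUD at spot, deposit the AUD at 6.13%, and buy THB forward at 0.04690 to cover the loan.
The gap between the two covered legs is AUD 34,785.

AUD 34,785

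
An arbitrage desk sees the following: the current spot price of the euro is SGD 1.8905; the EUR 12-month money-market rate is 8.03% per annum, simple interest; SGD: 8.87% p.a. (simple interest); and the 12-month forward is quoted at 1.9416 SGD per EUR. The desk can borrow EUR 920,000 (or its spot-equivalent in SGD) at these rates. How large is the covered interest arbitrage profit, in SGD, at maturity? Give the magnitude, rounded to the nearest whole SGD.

T = 1 year.
Route A — deposit EUR, sell forward: 920,000 × 1.080300 × 1.9416 = SGD 1,929,709.64.
Route B — convert at spot, deposit SGD: 920,000 × 1.8905 × 1.088700 = SGD 1,893,532.36.
The quoted forward overvalues EUR, so borrow SGD, buy EUR at spot, deposit the EUR at 8.03%, and sell the proceeds forward at 1.9416.
Arbitrage profit = |1,929,709.64 − 1,893,532.36| = SGD 36,177.

SGD 36,177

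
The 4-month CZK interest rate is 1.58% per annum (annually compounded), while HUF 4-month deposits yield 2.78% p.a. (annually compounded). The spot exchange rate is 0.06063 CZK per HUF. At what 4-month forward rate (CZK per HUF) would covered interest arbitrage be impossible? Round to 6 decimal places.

0.060393

T = 4/12 years.
CZK growth factor: (1 + 0.0158)^(4/12) = 1.0052392.
Growth of 1 HUF over T: (1 + 0.0278)^(4/12) = 1.0091821.
Forward (CZK per HUF) = 0.06063 × 1.0052392 / 1.0091821 = 0.06039312.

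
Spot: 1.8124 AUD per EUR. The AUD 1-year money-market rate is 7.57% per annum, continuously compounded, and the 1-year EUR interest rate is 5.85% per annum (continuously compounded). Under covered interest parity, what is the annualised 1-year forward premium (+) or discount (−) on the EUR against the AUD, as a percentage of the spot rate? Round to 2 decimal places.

T = 1 year.
CIP forward (AUD per EUR) = 1.8124 × 1.0786389/1.060245 = 1.8438428.
(F − S)/S ÷ T = (1.8438428 − 1.8124)/1.8124/1 = 0.017349 → 1.73%.

+1.73%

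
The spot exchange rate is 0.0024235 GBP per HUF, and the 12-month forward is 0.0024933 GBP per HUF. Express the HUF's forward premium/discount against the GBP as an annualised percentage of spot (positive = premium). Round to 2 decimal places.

+2.88%

T = 1 year.
Period premium: (0.0024933 − 0.0024235)/0.0024235 = 0.0288013.
Per annum: 0.0288013 / 1 = 0.028801 = 2.88%.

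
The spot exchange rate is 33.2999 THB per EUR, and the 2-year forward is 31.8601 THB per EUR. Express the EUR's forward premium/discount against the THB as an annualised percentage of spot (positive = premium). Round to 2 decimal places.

T = 2 years.
EUR trades forward at -4.32374% vs spot over the period.
×(1/T) gives -2.16% p.a.

-2.16%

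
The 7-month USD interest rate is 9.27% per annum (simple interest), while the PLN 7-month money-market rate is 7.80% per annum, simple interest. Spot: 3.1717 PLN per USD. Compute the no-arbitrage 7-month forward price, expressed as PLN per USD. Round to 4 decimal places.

3.1459

T = 7/12 years.
PLN growth factor: 1 + 0.0780×7/12 = 1.045500.
USD accumulates by 1 + 0.0927×7/12 = 1.054075.
So F = 3.1717 × 1.045500 / 1.054075 = 3.145898 (PLN/USD).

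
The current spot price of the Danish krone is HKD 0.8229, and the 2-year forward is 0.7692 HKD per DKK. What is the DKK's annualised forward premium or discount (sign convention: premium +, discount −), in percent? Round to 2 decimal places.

T = 2 years.
Period premium: (0.7692 − 0.8229)/0.8229 = -0.0652570.
×(1/T) gives -3.26% p.a.

-3.26%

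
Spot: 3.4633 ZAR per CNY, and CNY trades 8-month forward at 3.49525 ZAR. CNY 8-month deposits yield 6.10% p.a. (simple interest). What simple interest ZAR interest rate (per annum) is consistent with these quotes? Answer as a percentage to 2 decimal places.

T = 8/12 years.
F/S = 3.49525/3.4633 = 1.0092253 = (growth of ZAR) / (growth of CNY).
CNY growth factor: 1 + 0.0610×8/12 = 1.0406667.
So the ZAR growth factor = 1.0502672.
r = (1.0502672 − 1)/(8/12) = 0.075401 → 7.54%.

7.54%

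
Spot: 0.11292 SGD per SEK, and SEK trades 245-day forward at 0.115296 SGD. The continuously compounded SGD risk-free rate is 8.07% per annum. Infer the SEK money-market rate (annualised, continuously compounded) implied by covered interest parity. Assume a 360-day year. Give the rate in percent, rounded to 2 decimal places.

T = 245/360 years.
By CIP, F/S equals the SGD-to-SEK growth ratio: 0.115296/0.11292 = 1.0210414.
SGD growth factor: e^(0.0807×245/360) = 1.056457.
That pins the SEK growth at 1.0346858.
Take logs: ln 1.0346858 / (245/360) = 0.050103, so 5.01%.

5.01%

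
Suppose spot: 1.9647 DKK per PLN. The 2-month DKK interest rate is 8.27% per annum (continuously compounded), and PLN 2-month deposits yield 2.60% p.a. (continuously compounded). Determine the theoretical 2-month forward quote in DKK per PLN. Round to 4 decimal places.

T = 2/12 years.
Growth of 1 DKK over T: e^(0.0827×2/12) = 1.0138788.
PLN growth factor: e^(0.0260×2/12) = 1.0043427.
Forward (DKK per PLN) = 1.9647 × 1.0138788 / 1.0043427 = 1.983355.

1.9834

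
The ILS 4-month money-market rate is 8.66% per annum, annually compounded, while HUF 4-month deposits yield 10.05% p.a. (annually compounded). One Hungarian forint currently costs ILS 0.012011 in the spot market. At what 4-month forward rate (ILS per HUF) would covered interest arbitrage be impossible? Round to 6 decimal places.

0.011960

T = 4/12 years.
ILS growth factor: (1 + 0.0866)^(4/12) = 1.0280713.
HUF growth factor: (1 + 0.1005)^(4/12) = 1.0324365.
So F = 0.012011 × 1.0280713 / 1.0324365 = 0.01196022 (ILS/HUF).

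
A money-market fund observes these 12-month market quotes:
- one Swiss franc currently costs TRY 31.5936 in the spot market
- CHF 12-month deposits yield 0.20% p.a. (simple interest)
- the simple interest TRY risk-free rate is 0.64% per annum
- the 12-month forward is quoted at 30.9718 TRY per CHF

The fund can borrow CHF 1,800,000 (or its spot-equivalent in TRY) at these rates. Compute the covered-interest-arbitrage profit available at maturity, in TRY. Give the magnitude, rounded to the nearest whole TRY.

TRY 1,371,700

T = 1 year.
Invest the CHF and cover forward: 1,800,000 × 1.002000 × 30.9718 = TRY 55,860,738.48.
Convert at spot and invest in TRY: 1,800,000 × 31.5936 × 1.006400 = TRY 57,232,438.27.
The quoted forward undervalues CHF, so borrow CHF, convert to TRY at spot, deposit the TRY at 0.64%, and buy CHF forward at 30.9718 to cover the loan.
Profit = 57,232,438.27 − 55,860,738.48 = TRY 1,371,700.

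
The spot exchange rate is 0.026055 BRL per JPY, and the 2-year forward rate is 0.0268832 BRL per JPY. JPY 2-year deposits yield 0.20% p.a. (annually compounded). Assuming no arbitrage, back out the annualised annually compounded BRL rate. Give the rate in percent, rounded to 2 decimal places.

T = 2 years.
CIP gives F = S · g_BRL/g_JPY, so g_BRL/g_JPY = 0.0268832/0.026055 = 1.0317866.
JPY growth factor: (1 + 0.0020)^2 = 1.004004.
Hence g_BRL = 1.0359179.
Annualise: 1.0359179^(1/2) − 1 = 0.017801 = 1.78%.

1.78%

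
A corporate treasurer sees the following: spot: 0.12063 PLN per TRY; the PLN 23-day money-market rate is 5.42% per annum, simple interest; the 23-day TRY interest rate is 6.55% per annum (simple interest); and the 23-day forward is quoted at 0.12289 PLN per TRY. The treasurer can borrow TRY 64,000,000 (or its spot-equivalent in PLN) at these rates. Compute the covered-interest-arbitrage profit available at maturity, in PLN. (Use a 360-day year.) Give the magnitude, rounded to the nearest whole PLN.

T = 23/360 years.
Invest the TRY and cover forward: 64,000,000 × 1.004184722 × 0.12289 = PLN 7,897,872.67.
Convert at spot and invest in PLN: 64,000,000 × 0.12063 × 1.003462778 = PLN 7,747,053.75.
The quoted forward overvalues TRY, so borrow PLN, buy TRY at spot, deposit the TRY at 6.55%, and sell the proceeds forward at 0.12289.
Arbitrage profit = |7,897,872.67 − 7,747,053.75| = PLN 150,819.

PLN 150,819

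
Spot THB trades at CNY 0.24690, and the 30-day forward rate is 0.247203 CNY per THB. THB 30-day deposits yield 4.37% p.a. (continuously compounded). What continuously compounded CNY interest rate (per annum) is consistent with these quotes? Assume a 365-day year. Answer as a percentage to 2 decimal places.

T = 30/365 years.
By CIP, F/S equals the CNY-to-THB growth ratio: 0.247203/0.2469 = 1.0012272.
THB growth factor: e^(0.0437×30/365) = 1.0035982.
So the CNY growth factor = 1.0048298.
r = ln(1.0048298)/(30/365) = 0.058621 → 5.86%.

5.86%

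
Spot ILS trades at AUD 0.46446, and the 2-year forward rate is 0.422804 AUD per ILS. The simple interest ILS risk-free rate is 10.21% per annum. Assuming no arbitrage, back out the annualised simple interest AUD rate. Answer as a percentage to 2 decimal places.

T = 2 years.
F/S = 0.422804/0.46446 = 0.9103131 = (growth of AUD) / (growth of ILS).
ILS growth factor: 1 + 0.1021×2 = 1.204200.
So the AUD growth factor = 1.096199.
(1.096199 − 1)/T = 0.048099, i.e. 4.81%.

4.81%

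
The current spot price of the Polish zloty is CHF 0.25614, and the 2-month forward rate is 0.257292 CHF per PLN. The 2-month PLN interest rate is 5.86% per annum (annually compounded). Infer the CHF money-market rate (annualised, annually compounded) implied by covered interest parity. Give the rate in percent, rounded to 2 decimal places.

T = 2/12 years.
CIP gives F = S · g_CHF/g_PLN, so g_CHF/g_PLN = 0.257292/0.25614 = 1.0044975.
PLN growth factor: (1 + 0.0586)^(2/12) = 1.0095364.
That pins the CHF growth at 1.0140768.
Annualise: 1.0140768^(12/2) − 1 = 0.087490 = 8.75%.

8.75%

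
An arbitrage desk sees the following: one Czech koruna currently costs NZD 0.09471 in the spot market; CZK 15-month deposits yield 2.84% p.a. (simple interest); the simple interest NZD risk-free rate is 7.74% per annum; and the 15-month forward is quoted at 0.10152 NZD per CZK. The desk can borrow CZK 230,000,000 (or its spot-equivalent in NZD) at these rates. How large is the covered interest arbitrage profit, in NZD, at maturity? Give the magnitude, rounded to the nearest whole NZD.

NZD 287,677

T = 15/12 years.
Invest the CZK and cover forward: 230,000,000 × 1.035500 × 0.10152 = NZD 24,178,510.80.
Convert at spot and invest in NZD: 230,000,000 × 0.09471 × 1.096750 = NZD 23,890,834.28.
The quoted forward overvalues CZK, so borrow NZD, buy CZK at spot, deposit the CZK at 2.84%, and sell the proceeds forward at 0.10152.
Profit = 24,178,510.80 − 23,890,834.28 = NZD 287,677.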